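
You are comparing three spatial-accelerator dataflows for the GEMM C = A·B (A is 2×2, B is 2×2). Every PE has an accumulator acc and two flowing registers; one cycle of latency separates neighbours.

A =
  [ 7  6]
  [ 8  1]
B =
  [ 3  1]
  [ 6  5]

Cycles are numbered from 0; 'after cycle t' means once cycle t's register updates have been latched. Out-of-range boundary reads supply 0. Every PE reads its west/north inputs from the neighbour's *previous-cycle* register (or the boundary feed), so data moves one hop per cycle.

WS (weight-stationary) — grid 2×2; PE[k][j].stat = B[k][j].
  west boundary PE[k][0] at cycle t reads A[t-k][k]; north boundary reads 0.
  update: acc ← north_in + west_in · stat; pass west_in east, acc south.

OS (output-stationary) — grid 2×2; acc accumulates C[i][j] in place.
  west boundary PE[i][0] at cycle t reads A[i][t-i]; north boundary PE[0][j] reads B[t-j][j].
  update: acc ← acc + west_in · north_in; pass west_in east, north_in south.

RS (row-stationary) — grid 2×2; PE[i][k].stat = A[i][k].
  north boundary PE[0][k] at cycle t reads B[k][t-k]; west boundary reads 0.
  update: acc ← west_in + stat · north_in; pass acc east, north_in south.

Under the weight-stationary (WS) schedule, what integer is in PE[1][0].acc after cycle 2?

PE[1][0].acc = 30

WS (2×2). Following PE[1][0] plus its west/north inputs:
  [0] (0,0) acc=21 (h:7 v:21)
  [0] (1,0) acc=0 (h:0 v:0)
  [1] (0,0) acc=24 (h:8 v:24)
  [1] (1,0) acc=57 (h:6 v:57)
  [2] (0,0) acc=0 (h:0 v:0)
  [2] (1,0) acc=30 (h:1 v:30)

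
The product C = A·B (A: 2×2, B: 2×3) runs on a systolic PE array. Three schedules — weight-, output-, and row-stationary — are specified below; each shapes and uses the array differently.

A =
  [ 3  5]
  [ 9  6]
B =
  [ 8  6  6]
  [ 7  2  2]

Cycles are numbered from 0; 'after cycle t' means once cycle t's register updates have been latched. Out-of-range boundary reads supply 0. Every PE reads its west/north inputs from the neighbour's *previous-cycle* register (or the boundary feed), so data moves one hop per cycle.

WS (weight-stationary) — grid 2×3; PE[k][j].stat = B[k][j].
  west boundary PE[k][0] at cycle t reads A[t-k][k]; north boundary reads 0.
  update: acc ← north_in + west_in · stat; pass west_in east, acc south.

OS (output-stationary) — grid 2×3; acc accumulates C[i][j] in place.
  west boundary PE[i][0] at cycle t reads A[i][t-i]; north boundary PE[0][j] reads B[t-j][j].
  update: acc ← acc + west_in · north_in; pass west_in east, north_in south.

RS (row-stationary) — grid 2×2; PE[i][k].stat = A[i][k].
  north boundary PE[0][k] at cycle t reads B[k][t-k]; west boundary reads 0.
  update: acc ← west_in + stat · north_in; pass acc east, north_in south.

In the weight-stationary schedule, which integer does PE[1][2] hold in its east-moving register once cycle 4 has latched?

WS (2×3). Following PE[1][2] plus its west/north inputs:
  t=0 PE[0][2]: acc=0 h=0 v=0
  t=0 PE[1][1]: acc=0 h=0 v=0
  t=0 PE[1][2]: acc=0 h=0 v=0
  t=1 PE[0][2]: acc=0 h=0 v=0
  t=1 PE[1][1]: acc=0 h=0 v=0
  t=1 PE[1][2]: acc=0 h=0 v=0
  t=2 PE[0][2]: acc=18 h=3 v=18
  t=2 PE[1][1]: acc=28 h=5 v=28
  t=2 PE[1][2]: acc=0 h=0 v=0
  t=3 PE[0][2]: acc=54 h=9 v=54
  t=3 PE[1][1]: acc=66 h=6 v=66
  t=3 PE[1][2]: acc=28 h=5 v=28
  t=4 PE[0][2]: acc=0 h=0 v=0
  t=4 PE[1][1]: acc=0 h=0 v=0
  t=4 PE[1][2]: acc=66 h=6 v=66

register = 6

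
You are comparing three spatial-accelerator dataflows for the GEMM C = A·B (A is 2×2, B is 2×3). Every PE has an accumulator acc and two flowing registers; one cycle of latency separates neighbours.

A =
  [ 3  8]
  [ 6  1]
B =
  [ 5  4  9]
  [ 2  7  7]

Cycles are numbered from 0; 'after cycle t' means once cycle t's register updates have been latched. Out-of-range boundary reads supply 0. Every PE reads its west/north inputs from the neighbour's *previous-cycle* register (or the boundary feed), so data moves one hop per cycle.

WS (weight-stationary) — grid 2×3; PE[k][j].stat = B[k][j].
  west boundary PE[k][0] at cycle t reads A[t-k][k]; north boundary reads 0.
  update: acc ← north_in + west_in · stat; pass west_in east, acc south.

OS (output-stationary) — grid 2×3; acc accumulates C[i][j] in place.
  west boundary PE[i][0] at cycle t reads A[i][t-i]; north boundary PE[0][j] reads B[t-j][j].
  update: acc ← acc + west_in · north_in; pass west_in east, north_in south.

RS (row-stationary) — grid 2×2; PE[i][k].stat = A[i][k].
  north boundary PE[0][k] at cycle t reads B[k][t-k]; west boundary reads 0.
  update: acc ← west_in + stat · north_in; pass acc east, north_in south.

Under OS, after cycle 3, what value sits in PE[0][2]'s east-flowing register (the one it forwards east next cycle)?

register = 8

OS 2×3: PE[0][2] cycle-by-cycle (with neighbour feeds):
  cycle 0: PE[0][1] → acc 0, east 0, south 0
  cycle 0: PE[0][2] → acc 0, east 0, south 0
  cycle 1: PE[0][1] → acc 12, east 3, south 4
  cycle 1: PE[0][2] → acc 0, east 0, south 0
  cycle 2: PE[0][1] → acc 68, east 8, south 7
  cycle 2: PE[0][2] → acc 27, east 3, south 9
  cycle 3: PE[0][1] → acc 68, east 0, south 0
  cycle 3: PE[0][2] → acc 83, east 8, south 7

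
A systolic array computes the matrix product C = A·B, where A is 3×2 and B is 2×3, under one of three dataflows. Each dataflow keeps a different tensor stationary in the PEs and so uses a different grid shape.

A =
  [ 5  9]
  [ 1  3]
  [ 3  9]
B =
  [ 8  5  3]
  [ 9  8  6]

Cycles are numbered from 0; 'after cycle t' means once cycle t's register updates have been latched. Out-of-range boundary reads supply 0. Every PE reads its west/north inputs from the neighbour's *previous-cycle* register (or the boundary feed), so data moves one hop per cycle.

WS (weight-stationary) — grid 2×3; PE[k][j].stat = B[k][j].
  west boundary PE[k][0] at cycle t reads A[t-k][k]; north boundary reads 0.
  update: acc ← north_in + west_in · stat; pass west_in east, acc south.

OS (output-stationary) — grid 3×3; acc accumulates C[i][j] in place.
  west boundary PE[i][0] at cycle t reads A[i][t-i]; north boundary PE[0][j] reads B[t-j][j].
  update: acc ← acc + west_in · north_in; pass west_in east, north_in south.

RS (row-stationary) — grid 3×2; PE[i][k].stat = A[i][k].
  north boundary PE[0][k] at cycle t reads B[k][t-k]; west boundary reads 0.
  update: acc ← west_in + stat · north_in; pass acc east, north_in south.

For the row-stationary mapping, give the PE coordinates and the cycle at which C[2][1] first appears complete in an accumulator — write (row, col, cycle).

(row, col, cycle) = (2, 1, 4)

RS: C[2][1] accumulates in PE[2][1]:
  @0  [2,1]  acc 0  |  →0  ↓0
  @1  [2,1]  acc 0  |  →0  ↓0
  @2  [2,1]  acc 0  |  →0  ↓0
  @3  [2,1]  acc 105  |  →105  ↓9
  @4  [2,1]  acc 87  |  →87  ↓8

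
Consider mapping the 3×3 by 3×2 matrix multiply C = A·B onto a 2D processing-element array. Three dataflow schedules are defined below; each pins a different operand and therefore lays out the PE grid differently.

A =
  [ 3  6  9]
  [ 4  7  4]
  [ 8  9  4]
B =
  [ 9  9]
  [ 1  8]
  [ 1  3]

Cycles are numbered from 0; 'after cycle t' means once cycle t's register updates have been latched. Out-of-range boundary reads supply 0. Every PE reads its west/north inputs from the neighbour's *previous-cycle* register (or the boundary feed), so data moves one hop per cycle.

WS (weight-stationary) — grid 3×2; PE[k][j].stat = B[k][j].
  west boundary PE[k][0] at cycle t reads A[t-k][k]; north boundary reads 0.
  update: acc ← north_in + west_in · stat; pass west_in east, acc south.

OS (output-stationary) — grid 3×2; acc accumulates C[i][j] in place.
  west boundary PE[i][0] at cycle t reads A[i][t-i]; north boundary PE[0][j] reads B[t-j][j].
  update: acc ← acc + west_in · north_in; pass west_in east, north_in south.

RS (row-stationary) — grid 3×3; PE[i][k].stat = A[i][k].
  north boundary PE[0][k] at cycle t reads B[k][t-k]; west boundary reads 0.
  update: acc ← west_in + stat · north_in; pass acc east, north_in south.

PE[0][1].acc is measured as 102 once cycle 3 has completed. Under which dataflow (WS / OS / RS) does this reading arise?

dataflow = OS

WS (3×2 grid), PE[0][1]:
  after 0 — PE[0][1] acc=0, pass-E 0, pass-S 0
  after 1 — PE[0][1] acc=27, pass-E 3, pass-S 27
  after 2 — PE[0][1] acc=36, pass-E 4, pass-S 36
  after 3 — PE[0][1] acc=72, pass-E 8, pass-S 72
OS (3×2 grid), PE[0][1]:
  after 0 — PE[0][1] acc=0, pass-E 0, pass-S 0
  after 1 — PE[0][1] acc=27, pass-E 3, pass-S 9
  after 2 — PE[0][1] acc=75, pass-E 6, pass-S 8
  after 3 — PE[0][1] acc=102, pass-E 9, pass-S 3
RS (3×3 grid), PE[0][1]:
  after 0 — PE[0][1] acc=0, pass-E 0, pass-S 0
  after 1 — PE[0][1] acc=33, pass-E 33, pass-S 1
  after 2 — PE[0][1] acc=75, pass-E 75, pass-S 8
  after 3 — PE[0][1] acc=0, pass-E 0, pass-S 0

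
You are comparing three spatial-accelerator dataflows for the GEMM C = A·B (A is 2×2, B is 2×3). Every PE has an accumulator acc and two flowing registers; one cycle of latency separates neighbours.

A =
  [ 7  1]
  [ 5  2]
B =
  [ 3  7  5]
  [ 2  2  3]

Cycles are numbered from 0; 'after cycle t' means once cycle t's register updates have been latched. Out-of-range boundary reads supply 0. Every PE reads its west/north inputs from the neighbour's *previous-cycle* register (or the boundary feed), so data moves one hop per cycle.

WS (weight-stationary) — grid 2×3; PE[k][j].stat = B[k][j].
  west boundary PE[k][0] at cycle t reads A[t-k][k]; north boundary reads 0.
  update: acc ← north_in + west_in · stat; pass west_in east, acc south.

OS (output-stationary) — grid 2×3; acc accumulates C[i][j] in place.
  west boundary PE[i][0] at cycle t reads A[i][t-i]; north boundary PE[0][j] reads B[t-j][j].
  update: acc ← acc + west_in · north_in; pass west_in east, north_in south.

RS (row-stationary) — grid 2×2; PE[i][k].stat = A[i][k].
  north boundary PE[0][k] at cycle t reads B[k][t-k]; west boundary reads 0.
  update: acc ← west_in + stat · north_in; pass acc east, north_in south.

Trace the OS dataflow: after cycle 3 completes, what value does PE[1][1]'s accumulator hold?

OS (2×3). Following PE[1][1] plus its west/north inputs:
  step 0 · PE0,1: acc=0; fwd→0 fwd↓0
  step 0 · PE1,0: acc=0; fwd→0 fwd↓0
  step 0 · PE1,1: acc=0; fwd→0 fwd↓0
  step 1 · PE0,1: acc=49; fwd→7 fwd↓7
  step 1 · PE1,0: acc=15; fwd→5 fwd↓3
  step 1 · PE1,1: acc=0; fwd→0 fwd↓0
  step 2 · PE0,1: acc=51; fwd→1 fwd↓2
  step 2 · PE1,0: acc=19; fwd→2 fwd↓2
  step 2 · PE1,1: acc=35; fwd→5 fwd↓7
  step 3 · PE0,1: acc=51; fwd→0 fwd↓0
  step 3 · PE1,0: acc=19; fwd→0 fwd↓0
  step 3 · PE1,1: acc=39; fwd→2 fwd↓2

PE[1][1].acc = 39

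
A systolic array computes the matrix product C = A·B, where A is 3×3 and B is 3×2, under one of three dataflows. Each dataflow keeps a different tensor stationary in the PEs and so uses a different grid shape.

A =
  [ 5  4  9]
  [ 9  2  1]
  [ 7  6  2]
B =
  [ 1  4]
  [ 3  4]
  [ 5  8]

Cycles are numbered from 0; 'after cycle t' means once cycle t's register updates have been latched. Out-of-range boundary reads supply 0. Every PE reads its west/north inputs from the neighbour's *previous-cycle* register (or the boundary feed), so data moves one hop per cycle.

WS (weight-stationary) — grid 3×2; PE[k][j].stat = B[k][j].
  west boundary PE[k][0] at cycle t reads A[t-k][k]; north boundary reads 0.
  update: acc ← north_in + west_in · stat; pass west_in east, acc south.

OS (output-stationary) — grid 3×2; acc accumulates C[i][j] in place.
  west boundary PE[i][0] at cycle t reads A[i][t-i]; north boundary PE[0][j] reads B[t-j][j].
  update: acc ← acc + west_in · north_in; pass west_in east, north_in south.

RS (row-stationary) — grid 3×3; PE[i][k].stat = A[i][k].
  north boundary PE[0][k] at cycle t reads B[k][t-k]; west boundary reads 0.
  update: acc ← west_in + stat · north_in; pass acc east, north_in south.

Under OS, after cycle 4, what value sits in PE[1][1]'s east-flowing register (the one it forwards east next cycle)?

register = 1

OS 3×2: PE[1][1] cycle-by-cycle (with neighbour feeds):
  after 0 — PE[0][1] acc=0, pass-E 0, pass-S 0
  after 0 — PE[1][0] acc=0, pass-E 0, pass-S 0
  after 0 — PE[1][1] acc=0, pass-E 0, pass-S 0
  after 1 — PE[0][1] acc=20, pass-E 5, pass-S 4
  after 1 — PE[1][0] acc=9, pass-E 9, pass-S 1
  after 1 — PE[1][1] acc=0, pass-E 0, pass-S 0
  after 2 — PE[0][1] acc=36, pass-E 4, pass-S 4
  after 2 — PE[1][0] acc=15, pass-E 2, pass-S 3
  after 2 — PE[1][1] acc=36, pass-E 9, pass-S 4
  after 3 — PE[0][1] acc=108, pass-E 9, pass-S 8
  after 3 — PE[1][0] acc=20, pass-E 1, pass-S 5
  after 3 — PE[1][1] acc=44, pass-E 2, pass-S 4
  after 4 — PE[0][1] acc=108, pass-E 0, pass-S 0
  after 4 — PE[1][0] acc=20, pass-E 0, pass-S 0
  after 4 — PE[1][1] acc=52, pass-E 1, pass-S 8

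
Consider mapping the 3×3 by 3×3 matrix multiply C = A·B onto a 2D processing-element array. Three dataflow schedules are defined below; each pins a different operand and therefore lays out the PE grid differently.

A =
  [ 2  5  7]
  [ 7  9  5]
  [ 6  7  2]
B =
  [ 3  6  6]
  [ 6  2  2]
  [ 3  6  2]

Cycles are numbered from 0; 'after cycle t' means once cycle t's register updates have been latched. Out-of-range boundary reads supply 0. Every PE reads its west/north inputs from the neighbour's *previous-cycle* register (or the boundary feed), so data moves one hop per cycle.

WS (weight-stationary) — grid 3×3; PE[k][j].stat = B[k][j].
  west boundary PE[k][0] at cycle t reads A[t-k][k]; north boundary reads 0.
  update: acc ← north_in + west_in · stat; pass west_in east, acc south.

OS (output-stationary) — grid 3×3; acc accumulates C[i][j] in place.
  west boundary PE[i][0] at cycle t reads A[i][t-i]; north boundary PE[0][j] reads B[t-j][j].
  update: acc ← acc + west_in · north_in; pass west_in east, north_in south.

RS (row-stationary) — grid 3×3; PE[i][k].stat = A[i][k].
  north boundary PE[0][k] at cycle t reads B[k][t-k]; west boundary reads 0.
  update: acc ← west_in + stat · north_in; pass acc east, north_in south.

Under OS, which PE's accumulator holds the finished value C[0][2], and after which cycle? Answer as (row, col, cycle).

OS — PE[0][2] is where C[0][2] collects:
  c0 r0c2: 0 / 0 / 0
  c1 r0c2: 0 / 0 / 0
  c2 r0c2: 12 / 2 / 6
  c3 r0c2: 22 / 5 / 2
  c4 r0c2: 36 / 7 / 2

(row, col, cycle) = (0, 2, 4)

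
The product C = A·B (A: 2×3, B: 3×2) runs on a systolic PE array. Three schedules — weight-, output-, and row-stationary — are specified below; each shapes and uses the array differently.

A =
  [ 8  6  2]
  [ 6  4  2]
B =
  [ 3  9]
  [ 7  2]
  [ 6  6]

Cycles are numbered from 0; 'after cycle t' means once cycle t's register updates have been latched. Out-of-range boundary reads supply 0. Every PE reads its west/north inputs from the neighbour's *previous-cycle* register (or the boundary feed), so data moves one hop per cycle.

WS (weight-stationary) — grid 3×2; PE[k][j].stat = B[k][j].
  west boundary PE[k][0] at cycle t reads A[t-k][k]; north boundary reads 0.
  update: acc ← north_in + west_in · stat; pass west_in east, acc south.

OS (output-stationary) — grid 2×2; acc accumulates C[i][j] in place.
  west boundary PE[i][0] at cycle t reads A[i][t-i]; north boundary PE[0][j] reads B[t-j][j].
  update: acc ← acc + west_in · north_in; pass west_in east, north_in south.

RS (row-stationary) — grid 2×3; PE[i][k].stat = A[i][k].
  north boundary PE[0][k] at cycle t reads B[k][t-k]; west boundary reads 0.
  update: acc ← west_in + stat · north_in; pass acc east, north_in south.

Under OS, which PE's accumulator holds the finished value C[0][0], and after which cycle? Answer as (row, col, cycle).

OS: C[0][0] accumulates in PE[0][0]:
  0: (0,0).acc=24  regs=<8,3>
  1: (0,0).acc=66  regs=<6,7>
  2: (0,0).acc=78  regs=<2,6>

(row, col, cycle) = (0, 0, 2)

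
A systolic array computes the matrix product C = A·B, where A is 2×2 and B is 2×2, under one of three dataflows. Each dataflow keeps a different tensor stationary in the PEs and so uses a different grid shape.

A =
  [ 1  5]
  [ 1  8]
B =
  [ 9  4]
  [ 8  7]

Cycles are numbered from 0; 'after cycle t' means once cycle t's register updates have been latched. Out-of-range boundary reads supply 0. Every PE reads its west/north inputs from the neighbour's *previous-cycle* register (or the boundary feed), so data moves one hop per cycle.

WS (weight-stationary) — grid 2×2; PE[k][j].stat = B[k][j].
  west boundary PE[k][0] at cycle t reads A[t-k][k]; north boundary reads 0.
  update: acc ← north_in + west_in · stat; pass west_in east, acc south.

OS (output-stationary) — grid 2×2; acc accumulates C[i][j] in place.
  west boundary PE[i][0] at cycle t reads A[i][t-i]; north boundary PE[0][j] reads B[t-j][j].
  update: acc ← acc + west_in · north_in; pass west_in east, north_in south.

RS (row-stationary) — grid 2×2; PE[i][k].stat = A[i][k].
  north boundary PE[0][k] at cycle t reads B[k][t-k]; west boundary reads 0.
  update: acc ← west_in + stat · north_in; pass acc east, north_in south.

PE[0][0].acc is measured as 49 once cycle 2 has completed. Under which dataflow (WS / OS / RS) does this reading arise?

dataflow = OS

WS [2×2] PE[0][0] across cycles:
  cycle 0: PE[0][0] → acc 9, east 1, south 9
  cycle 1: PE[0][0] → acc 9, east 1, south 9
  cycle 2: PE[0][0] → acc 0, east 0, south 0
OS [2×2] PE[0][0] across cycles:
  cycle 0: PE[0][0] → acc 9, east 1, south 9
  cycle 1: PE[0][0] → acc 49, east 5, south 8
  cycle 2: PE[0][0] → acc 49, east 0, south 0
RS [2×2] PE[0][0] across cycles:
  cycle 0: PE[0][0] → acc 9, east 9, south 9
  cycle 1: PE[0][0] → acc 4, east 4, south 4
  cycle 2: PE[0][0] → acc 0, east 0, south 0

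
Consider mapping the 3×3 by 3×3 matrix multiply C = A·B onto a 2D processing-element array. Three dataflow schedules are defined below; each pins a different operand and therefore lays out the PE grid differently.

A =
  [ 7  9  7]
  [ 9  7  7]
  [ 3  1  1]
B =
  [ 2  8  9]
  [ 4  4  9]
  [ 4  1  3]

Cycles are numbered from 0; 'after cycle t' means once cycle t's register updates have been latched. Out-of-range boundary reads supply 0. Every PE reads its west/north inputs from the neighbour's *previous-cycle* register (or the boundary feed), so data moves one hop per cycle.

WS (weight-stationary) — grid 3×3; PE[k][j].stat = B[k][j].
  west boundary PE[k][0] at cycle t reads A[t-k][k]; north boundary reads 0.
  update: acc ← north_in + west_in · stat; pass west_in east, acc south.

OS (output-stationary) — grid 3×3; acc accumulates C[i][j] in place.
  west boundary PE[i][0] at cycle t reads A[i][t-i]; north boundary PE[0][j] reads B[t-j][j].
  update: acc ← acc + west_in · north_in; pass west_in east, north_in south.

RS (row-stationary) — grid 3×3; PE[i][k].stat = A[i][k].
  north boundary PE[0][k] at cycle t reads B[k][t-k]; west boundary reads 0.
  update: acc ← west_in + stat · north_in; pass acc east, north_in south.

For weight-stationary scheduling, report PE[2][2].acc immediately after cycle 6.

PE[2][2].acc = 39

Tracing WS — 3×3 array, target PE[2][2]:
  @0  [1,2]  acc 0  |  →0  ↓0
  @0  [2,1]  acc 0  |  →0  ↓0
  @0  [2,2]  acc 0  |  →0  ↓0
  @1  [1,2]  acc 0  |  →0  ↓0
  @1  [2,1]  acc 0  |  →0  ↓0
  @1  [2,2]  acc 0  |  →0  ↓0
  @2  [1,2]  acc 0  |  →0  ↓0
  @2  [2,1]  acc 0  |  →0  ↓0
  @2  [2,2]  acc 0  |  →0  ↓0
  @3  [1,2]  acc 144  |  →9  ↓144
  @3  [2,1]  acc 99  |  →7  ↓99
  @3  [2,2]  acc 0  |  →0  ↓0
  @4  [1,2]  acc 144  |  →7  ↓144
  @4  [2,1]  acc 107  |  →7  ↓107
  @4  [2,2]  acc 165  |  →7  ↓165
  @5  [1,2]  acc 36  |  →1  ↓36
  @5  [2,1]  acc 29  |  →1  ↓29
  @5  [2,2]  acc 165  |  →7  ↓165
  @6  [1,2]  acc 0  |  →0  ↓0
  @6  [2,1]  acc 0  |  →0  ↓0
  @6  [2,2]  acc 39  |  →1  ↓39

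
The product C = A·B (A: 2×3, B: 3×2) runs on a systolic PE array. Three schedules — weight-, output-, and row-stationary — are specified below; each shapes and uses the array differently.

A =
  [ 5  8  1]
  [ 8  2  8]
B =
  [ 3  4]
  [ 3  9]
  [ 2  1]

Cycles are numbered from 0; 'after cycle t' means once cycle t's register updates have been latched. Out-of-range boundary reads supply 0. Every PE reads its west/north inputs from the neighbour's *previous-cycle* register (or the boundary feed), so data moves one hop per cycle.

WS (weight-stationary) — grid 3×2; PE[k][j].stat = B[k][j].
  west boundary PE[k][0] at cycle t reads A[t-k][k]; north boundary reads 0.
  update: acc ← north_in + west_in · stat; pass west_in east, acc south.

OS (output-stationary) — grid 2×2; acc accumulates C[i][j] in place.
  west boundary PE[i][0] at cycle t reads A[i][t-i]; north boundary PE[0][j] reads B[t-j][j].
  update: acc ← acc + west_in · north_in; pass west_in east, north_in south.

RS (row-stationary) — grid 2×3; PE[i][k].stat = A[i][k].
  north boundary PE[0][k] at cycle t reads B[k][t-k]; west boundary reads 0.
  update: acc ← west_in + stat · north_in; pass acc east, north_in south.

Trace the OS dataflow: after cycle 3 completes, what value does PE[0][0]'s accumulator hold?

OS (2×2). Following PE[0][0] plus its west/north inputs:
  @0  [0,0]  acc 15  |  →5  ↓3
  @1  [0,0]  acc 39  |  →8  ↓3
  @2  [0,0]  acc 41  |  →1  ↓2
  @3  [0,0]  acc 41  |  →0  ↓0

PE[0][0].acc = 41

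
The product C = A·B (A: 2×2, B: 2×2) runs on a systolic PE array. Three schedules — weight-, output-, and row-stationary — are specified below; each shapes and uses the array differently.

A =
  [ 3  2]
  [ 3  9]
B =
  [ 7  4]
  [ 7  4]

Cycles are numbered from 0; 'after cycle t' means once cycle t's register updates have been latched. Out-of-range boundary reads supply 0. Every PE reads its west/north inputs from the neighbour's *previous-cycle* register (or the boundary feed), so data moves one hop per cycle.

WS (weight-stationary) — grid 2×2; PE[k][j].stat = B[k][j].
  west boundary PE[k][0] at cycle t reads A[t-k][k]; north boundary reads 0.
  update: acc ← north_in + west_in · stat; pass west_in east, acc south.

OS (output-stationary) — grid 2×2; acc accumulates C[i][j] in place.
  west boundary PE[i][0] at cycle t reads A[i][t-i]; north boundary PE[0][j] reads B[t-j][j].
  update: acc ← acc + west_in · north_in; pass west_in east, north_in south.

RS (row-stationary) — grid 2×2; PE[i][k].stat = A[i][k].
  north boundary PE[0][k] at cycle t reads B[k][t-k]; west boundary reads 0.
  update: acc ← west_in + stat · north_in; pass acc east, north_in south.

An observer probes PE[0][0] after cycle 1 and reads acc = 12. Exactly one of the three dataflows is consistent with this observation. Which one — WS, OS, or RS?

dataflow = RS

— WS: 2×2; PE[0][0] trace:
  @0  [0,0]  acc 21  |  →3  ↓21
  @1  [0,0]  acc 21  |  →3  ↓21
— OS: 2×2; PE[0][0] trace:
  @0  [0,0]  acc 21  |  →3  ↓7
  @1  [0,0]  acc 35  |  →2  ↓7
— RS: 2×2; PE[0][0] trace:
  @0  [0,0]  acc 21  |  →21  ↓7
  @1  [0,0]  acc 12  |  →12  ↓4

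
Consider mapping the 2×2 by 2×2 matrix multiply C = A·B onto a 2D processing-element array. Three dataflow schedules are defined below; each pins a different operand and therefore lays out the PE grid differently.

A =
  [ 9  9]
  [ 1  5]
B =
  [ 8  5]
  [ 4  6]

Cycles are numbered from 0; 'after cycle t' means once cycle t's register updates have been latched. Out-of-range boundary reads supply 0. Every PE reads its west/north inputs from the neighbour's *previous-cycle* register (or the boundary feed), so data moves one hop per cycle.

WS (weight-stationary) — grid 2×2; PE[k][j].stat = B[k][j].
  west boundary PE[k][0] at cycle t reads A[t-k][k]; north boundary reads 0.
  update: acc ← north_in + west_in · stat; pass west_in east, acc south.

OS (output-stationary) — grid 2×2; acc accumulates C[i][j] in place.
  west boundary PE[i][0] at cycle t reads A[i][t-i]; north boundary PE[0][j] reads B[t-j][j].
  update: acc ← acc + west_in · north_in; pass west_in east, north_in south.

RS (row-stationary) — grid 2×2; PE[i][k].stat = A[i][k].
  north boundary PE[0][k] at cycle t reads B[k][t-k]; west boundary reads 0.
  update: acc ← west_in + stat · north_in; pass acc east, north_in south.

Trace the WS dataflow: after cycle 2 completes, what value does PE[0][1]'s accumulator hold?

PE[0][1].acc = 5

WS 2×2: PE[0][1] cycle-by-cycle (with neighbour feeds):
  after 0 — PE[0][0] acc=72, pass-E 9, pass-S 72
  after 0 — PE[0][1] acc=0, pass-E 0, pass-S 0
  after 1 — PE[0][0] acc=8, pass-E 1, pass-S 8
  after 1 — PE[0][1] acc=45, pass-E 9, pass-S 45
  after 2 — PE[0][0] acc=0, pass-E 0, pass-S 0
  after 2 — PE[0][1] acc=5, pass-E 1, pass-S 5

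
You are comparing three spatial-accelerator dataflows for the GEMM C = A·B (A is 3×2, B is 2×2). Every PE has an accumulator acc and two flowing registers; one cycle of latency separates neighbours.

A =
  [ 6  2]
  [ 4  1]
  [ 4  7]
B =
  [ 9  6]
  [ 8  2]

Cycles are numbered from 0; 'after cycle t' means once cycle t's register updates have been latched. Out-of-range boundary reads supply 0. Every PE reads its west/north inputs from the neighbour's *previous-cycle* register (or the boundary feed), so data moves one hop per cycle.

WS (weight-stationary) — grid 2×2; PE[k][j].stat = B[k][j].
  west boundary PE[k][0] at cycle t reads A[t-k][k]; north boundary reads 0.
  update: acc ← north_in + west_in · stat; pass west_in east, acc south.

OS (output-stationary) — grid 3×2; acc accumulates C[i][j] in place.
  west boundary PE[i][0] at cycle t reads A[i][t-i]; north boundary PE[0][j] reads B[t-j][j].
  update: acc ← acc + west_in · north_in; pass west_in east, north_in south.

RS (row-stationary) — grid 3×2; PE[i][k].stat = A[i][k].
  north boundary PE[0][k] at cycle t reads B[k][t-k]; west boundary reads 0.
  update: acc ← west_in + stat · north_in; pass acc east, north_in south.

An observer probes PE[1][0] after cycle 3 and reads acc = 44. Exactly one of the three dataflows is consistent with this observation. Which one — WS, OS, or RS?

WS (2×2 grid), PE[1][0]:
  c0 r1c0: 0 / 0 / 0
  c1 r1c0: 70 / 2 / 70
  c2 r1c0: 44 / 1 / 44
  c3 r1c0: 92 / 7 / 92
OS (3×2 grid), PE[1][0]:
  c0 r1c0: 0 / 0 / 0
  c1 r1c0: 36 / 4 / 9
  c2 r1c0: 44 / 1 / 8
  c3 r1c0: 44 / 0 / 0
RS (3×2 grid), PE[1][0]:
  c0 r1c0: 0 / 0 / 0
  c1 r1c0: 36 / 36 / 9
  c2 r1c0: 24 / 24 / 6
  c3 r1c0: 0 / 0 / 0

dataflow = OS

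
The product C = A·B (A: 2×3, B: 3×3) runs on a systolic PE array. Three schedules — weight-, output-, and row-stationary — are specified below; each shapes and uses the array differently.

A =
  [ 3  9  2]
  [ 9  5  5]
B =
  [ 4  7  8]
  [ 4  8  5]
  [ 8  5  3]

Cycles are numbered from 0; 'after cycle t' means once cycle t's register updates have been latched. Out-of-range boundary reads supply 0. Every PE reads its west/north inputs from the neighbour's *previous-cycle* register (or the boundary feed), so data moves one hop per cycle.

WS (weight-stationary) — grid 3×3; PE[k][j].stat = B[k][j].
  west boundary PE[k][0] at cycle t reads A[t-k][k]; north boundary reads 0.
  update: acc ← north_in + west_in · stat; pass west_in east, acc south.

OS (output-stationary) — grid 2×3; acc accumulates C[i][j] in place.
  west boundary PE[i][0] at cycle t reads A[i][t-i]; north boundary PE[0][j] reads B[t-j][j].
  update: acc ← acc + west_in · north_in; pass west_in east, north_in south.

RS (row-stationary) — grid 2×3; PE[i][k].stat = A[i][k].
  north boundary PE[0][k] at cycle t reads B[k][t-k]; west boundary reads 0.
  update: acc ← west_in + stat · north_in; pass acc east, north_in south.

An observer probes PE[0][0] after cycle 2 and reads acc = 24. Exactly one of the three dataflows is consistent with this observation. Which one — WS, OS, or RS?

dataflow = RS

Under WS (3×3), PE[0][0]:
  @0  [0,0]  acc 12  |  →3  ↓12
  @1  [0,0]  acc 36  |  →9  ↓36
  @2  [0,0]  acc 0  |  →0  ↓0
Under OS (2×3), PE[0][0]:
  @0  [0,0]  acc 12  |  →3  ↓4
  @1  [0,0]  acc 48  |  →9  ↓4
  @2  [0,0]  acc 64  |  →2  ↓8
Under RS (2×3), PE[0][0]:
  @0  [0,0]  acc 12  |  →12  ↓4
  @1  [0,0]  acc 21  |  →21  ↓7
  @2  [0,0]  acc 24  |  →24  ↓8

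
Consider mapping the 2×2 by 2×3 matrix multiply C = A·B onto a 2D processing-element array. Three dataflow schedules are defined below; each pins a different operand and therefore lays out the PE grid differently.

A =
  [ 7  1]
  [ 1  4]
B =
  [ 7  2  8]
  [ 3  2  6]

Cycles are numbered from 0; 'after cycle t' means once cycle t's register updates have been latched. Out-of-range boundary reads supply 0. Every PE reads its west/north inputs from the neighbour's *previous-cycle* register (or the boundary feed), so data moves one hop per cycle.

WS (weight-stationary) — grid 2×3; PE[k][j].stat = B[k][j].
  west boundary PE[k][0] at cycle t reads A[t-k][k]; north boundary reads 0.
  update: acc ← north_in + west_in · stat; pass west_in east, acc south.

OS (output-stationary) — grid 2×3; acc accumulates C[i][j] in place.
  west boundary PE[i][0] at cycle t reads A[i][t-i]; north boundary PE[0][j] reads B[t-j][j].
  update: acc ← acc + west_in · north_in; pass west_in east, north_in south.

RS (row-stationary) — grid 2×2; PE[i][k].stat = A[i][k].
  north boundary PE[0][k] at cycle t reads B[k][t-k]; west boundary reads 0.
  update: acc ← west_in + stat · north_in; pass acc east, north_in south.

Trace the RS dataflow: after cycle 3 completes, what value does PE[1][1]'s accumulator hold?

PE[1][1].acc = 10

RS 2×2: PE[1][1] cycle-by-cycle (with neighbour feeds):
  cycle 0: PE[0][1] → acc 0, east 0, south 0
  cycle 0: PE[1][0] → acc 0, east 0, south 0
  cycle 0: PE[1][1] → acc 0, east 0, south 0
  cycle 1: PE[0][1] → acc 52, east 52, south 3
  cycle 1: PE[1][0] → acc 7, east 7, south 7
  cycle 1: PE[1][1] → acc 0, east 0, south 0
  cycle 2: PE[0][1] → acc 16, east 16, south 2
  cycle 2: PE[1][0] → acc 2, east 2, south 2
  cycle 2: PE[1][1] → acc 19, east 19, south 3
  cycle 3: PE[0][1] → acc 62, east 62, south 6
  cycle 3: PE[1][0] → acc 8, east 8, south 8
  cycle 3: PE[1][1] → acc 10, east 10, south 2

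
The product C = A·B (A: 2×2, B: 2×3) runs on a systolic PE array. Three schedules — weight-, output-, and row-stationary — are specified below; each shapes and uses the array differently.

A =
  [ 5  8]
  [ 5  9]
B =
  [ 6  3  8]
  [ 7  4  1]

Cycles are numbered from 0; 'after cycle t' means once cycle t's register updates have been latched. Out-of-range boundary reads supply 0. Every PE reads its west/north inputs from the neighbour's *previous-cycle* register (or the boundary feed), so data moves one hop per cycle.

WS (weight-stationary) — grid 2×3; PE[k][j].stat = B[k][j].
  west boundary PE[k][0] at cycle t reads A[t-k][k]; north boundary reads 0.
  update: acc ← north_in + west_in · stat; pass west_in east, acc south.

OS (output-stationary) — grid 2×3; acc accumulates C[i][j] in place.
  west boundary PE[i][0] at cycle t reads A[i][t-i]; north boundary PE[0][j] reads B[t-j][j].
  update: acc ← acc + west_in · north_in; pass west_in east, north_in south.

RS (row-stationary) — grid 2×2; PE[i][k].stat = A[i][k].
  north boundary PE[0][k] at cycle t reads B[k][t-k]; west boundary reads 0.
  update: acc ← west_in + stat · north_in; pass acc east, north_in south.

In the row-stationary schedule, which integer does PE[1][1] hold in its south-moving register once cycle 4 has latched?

register = 1

RS on a 2×2 grid — tracing PE[1][1] and its feeders:
  step 0 · PE0,1: acc=0; fwd→0 fwd↓0
  step 0 · PE1,0: acc=0; fwd→0 fwd↓0
  step 0 · PE1,1: acc=0; fwd→0 fwd↓0
  step 1 · PE0,1: acc=86; fwd→86 fwd↓7
  step 1 · PE1,0: acc=30; fwd→30 fwd↓6
  step 1 · PE1,1: acc=0; fwd→0 fwd↓0
  step 2 · PE0,1: acc=47; fwd→47 fwd↓4
  step 2 · PE1,0: acc=15; fwd→15 fwd↓3
  step 2 · PE1,1: acc=93; fwd→93 fwd↓7
  step 3 · PE0,1: acc=48; fwd→48 fwd↓1
  step 3 · PE1,0: acc=40; fwd→40 fwd↓8
  step 3 · PE1,1: acc=51; fwd→51 fwd↓4
  step 4 · PE0,1: acc=0; fwd→0 fwd↓0
  step 4 · PE1,0: acc=0; fwd→0 fwd↓0
  step 4 · PE1,1: acc=49; fwd→49 fwd↓1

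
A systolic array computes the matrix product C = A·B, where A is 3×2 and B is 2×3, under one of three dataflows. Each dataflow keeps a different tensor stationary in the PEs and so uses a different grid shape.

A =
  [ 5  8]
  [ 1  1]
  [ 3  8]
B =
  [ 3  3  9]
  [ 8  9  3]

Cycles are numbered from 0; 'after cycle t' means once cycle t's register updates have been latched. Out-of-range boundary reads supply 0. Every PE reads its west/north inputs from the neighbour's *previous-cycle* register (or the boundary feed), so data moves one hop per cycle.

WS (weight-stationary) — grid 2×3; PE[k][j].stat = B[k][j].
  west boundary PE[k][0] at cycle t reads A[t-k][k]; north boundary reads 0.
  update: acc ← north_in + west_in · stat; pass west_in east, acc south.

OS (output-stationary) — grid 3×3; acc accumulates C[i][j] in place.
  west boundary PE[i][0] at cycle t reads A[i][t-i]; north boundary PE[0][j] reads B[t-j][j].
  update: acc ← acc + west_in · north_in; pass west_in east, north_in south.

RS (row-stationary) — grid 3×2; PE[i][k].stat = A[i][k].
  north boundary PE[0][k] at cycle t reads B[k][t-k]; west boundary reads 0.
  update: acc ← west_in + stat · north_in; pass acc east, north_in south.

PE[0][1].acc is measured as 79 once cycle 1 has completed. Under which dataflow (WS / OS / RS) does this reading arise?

dataflow = RS

WS [2×3] PE[0][1] across cycles:
  after 0 — PE[0][1] acc=0, pass-E 0, pass-S 0
  after 1 — PE[0][1] acc=15, pass-E 5, pass-S 15
OS [3×3] PE[0][1] across cycles:
  after 0 — PE[0][1] acc=0, pass-E 0, pass-S 0
  after 1 — PE[0][1] acc=15, pass-E 5, pass-S 3
RS [3×2] PE[0][1] across cycles:
  after 0 — PE[0][1] acc=0, pass-E 0, pass-S 0
  after 1 — PE[0][1] acc=79, pass-E 79, pass-S 8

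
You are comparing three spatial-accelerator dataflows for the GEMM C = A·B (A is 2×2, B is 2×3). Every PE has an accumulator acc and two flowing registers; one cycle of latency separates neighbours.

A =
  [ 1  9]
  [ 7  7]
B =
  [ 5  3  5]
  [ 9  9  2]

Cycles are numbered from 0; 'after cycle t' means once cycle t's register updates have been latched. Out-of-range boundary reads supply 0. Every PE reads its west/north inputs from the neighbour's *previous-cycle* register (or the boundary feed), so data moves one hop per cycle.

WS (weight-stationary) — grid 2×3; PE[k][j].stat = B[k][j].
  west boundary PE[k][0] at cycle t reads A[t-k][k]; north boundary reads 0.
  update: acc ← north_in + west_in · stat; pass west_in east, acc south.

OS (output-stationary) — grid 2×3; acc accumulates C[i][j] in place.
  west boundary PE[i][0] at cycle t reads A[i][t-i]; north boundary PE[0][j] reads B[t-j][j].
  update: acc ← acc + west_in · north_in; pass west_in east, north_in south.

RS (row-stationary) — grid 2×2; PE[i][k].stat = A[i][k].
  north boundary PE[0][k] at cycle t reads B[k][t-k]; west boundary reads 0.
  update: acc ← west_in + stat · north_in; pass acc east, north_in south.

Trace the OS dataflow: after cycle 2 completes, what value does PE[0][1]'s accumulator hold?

Tracing OS — 2×3 array, target PE[0][1]:
  cycle 0: PE[0][0] → acc 5, east 1, south 5
  cycle 0: PE[0][1] → acc 0, east 0, south 0
  cycle 1: PE[0][0] → acc 86, east 9, south 9
  cycle 1: PE[0][1] → acc 3, east 1, south 3
  cycle 2: PE[0][0] → acc 86, east 0, south 0
  cycle 2: PE[0][1] → acc 84, east 9, south 9

PE[0][1].acc = 84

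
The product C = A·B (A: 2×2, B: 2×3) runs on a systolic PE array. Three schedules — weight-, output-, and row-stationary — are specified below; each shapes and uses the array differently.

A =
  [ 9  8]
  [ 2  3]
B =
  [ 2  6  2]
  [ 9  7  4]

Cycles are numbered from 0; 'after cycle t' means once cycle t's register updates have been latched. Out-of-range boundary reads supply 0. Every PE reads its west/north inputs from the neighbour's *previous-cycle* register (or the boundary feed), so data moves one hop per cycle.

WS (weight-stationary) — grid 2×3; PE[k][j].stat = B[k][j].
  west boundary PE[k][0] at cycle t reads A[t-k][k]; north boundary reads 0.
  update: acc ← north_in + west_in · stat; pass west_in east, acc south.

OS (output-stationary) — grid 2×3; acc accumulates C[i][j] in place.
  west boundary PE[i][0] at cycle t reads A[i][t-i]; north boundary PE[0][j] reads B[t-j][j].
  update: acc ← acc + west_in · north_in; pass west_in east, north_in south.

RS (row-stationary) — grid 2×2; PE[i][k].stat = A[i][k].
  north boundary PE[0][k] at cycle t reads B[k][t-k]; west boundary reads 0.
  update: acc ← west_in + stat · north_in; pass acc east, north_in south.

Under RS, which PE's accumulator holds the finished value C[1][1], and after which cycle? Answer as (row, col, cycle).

RS: C[1][1] accumulates in PE[1][1]:
  cycle 0: PE[1][1] → acc 0, east 0, south 0
  cycle 1: PE[1][1] → acc 0, east 0, south 0
  cycle 2: PE[1][1] → acc 31, east 31, south 9
  cycle 3: PE[1][1] → acc 33, east 33, south 7

(row, col, cycle) = (1, 1, 3)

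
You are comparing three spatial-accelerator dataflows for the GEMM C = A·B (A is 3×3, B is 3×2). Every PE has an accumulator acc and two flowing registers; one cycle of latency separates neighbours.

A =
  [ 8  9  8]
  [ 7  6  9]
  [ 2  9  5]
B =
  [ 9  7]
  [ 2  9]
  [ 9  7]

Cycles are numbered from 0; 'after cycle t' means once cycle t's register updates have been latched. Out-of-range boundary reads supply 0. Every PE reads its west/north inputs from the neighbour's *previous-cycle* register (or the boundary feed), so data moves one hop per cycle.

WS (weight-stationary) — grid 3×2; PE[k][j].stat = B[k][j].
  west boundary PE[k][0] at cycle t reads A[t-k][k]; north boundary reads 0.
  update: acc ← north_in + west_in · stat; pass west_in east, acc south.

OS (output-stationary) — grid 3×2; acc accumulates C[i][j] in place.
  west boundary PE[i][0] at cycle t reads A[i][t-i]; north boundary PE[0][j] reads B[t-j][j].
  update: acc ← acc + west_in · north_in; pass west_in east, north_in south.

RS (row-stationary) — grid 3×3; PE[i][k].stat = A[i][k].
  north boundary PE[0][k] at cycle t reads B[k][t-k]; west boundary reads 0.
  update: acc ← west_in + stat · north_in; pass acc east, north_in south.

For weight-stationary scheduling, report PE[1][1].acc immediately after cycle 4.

WS on a 3×2 grid — tracing PE[1][1] and its feeders:
  t=0 PE[0][1]: acc=0 h=0 v=0
  t=0 PE[1][0]: acc=0 h=0 v=0
  t=0 PE[1][1]: acc=0 h=0 v=0
  t=1 PE[0][1]: acc=56 h=8 v=56
  t=1 PE[1][0]: acc=90 h=9 v=90
  t=1 PE[1][1]: acc=0 h=0 v=0
  t=2 PE[0][1]: acc=49 h=7 v=49
  t=2 PE[1][0]: acc=75 h=6 v=75
  t=2 PE[1][1]: acc=137 h=9 v=137
  t=3 PE[0][1]: acc=14 h=2 v=14
  t=3 PE[1][0]: acc=36 h=9 v=36
  t=3 PE[1][1]: acc=103 h=6 v=103
  t=4 PE[0][1]: acc=0 h=0 v=0
  t=4 PE[1][0]: acc=0 h=0 v=0
  t=4 PE[1][1]: acc=95 h=9 v=95

PE[1][1].acc = 95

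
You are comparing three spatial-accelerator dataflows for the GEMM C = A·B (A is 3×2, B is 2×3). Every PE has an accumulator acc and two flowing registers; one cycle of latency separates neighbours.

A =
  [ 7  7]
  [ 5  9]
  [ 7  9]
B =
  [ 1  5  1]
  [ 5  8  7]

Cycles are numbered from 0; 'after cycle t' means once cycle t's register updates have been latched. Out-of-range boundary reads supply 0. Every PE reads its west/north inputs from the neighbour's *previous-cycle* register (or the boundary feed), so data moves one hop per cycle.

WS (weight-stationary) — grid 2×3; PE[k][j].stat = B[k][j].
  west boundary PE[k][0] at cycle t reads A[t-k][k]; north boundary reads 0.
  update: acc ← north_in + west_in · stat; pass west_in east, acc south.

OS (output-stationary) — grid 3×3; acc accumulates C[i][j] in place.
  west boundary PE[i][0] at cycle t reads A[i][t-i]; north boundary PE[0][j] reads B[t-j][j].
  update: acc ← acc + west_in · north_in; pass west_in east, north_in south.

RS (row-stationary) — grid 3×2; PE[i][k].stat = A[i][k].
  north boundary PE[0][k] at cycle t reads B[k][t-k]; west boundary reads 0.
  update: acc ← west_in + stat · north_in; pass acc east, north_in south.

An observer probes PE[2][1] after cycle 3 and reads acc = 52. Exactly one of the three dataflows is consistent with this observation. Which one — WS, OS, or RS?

dataflow = RS

WS: PE[2][1] is outside its 2×3 grid.
— OS: 3×3; PE[2][1] trace:
  cycle 0: PE[2][1] → acc 0, east 0, south 0
  cycle 1: PE[2][1] → acc 0, east 0, south 0
  cycle 2: PE[2][1] → acc 0, east 0, south 0
  cycle 3: PE[2][1] → acc 35, east 7, south 5
— RS: 3×2; PE[2][1] trace:
  cycle 0: PE[2][1] → acc 0, east 0, south 0
  cycle 1: PE[2][1] → acc 0, east 0, south 0
  cycle 2: PE[2][1] → acc 0, east 0, south 0
  cycle 3: PE[2][1] → acc 52, east 52, south 5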